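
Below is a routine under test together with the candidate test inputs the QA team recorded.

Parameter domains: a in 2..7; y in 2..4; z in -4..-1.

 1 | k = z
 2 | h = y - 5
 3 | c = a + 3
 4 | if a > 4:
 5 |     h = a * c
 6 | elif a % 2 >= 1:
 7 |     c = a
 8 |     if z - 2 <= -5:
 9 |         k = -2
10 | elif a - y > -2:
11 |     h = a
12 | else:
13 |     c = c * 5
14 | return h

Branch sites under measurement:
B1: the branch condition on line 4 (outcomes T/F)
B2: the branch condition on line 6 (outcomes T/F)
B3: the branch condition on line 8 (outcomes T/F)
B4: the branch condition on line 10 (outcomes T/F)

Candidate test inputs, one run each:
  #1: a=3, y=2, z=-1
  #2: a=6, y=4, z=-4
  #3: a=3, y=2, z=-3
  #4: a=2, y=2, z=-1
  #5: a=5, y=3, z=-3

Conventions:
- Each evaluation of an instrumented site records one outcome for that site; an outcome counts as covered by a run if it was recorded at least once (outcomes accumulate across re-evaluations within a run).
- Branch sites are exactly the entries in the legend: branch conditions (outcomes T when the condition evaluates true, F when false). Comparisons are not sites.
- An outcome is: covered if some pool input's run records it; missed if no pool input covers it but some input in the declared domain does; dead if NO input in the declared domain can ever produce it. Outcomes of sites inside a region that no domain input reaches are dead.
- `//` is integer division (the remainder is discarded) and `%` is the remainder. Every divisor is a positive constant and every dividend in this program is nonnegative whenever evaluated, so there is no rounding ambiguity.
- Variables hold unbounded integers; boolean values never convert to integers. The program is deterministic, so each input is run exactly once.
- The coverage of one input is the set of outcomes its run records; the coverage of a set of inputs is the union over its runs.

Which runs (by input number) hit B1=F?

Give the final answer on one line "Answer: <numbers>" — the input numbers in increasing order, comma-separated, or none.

input #1 (a=3, y=2, z=-1): records B1=F
input #2 (a=6, y=4, z=-4): does not record B1=F
input #3 (a=3, y=2, z=-3): records B1=F
input #4 (a=2, y=2, z=-1): records B1=F
input #5 (a=5, y=3, z=-3): does not record B1=F

Answer: 1, 3, 4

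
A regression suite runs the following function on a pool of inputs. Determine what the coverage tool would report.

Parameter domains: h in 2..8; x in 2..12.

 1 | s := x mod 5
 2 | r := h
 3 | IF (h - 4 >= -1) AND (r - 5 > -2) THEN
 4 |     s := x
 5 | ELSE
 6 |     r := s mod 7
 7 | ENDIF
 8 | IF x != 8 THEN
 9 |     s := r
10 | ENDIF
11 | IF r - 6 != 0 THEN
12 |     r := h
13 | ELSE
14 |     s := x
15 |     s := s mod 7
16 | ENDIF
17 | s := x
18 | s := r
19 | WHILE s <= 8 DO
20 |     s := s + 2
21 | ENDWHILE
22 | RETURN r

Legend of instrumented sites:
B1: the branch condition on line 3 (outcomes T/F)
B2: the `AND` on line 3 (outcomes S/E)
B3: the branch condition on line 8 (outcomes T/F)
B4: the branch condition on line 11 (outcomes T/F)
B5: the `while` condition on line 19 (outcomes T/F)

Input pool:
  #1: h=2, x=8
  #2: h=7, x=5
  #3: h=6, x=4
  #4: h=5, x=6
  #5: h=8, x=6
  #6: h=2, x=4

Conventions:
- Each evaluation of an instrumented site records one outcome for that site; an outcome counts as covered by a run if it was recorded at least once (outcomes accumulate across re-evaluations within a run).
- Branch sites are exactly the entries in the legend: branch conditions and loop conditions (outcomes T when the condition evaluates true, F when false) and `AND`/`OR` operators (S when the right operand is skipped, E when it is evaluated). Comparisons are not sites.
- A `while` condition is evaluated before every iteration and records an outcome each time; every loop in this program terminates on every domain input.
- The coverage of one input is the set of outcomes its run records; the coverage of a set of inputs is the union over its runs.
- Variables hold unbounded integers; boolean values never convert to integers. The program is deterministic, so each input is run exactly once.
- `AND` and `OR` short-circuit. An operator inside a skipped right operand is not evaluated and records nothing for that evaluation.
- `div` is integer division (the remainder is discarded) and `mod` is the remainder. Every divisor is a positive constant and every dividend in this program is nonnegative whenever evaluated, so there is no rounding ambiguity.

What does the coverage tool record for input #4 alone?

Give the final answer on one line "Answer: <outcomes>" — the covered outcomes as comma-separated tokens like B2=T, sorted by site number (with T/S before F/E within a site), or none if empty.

Simulating input #4 (h=5, x=6) step by step:
  B2->E, B1->T, B3->T, B4->T, B5->T, B5->T, B5->F
collecting distinct outcomes: B1=T, B2=E, B3=T, B4=T, B5=T, B5=F

Answer: B1=T, B2=E, B3=T, B4=T, B5=T, B5=F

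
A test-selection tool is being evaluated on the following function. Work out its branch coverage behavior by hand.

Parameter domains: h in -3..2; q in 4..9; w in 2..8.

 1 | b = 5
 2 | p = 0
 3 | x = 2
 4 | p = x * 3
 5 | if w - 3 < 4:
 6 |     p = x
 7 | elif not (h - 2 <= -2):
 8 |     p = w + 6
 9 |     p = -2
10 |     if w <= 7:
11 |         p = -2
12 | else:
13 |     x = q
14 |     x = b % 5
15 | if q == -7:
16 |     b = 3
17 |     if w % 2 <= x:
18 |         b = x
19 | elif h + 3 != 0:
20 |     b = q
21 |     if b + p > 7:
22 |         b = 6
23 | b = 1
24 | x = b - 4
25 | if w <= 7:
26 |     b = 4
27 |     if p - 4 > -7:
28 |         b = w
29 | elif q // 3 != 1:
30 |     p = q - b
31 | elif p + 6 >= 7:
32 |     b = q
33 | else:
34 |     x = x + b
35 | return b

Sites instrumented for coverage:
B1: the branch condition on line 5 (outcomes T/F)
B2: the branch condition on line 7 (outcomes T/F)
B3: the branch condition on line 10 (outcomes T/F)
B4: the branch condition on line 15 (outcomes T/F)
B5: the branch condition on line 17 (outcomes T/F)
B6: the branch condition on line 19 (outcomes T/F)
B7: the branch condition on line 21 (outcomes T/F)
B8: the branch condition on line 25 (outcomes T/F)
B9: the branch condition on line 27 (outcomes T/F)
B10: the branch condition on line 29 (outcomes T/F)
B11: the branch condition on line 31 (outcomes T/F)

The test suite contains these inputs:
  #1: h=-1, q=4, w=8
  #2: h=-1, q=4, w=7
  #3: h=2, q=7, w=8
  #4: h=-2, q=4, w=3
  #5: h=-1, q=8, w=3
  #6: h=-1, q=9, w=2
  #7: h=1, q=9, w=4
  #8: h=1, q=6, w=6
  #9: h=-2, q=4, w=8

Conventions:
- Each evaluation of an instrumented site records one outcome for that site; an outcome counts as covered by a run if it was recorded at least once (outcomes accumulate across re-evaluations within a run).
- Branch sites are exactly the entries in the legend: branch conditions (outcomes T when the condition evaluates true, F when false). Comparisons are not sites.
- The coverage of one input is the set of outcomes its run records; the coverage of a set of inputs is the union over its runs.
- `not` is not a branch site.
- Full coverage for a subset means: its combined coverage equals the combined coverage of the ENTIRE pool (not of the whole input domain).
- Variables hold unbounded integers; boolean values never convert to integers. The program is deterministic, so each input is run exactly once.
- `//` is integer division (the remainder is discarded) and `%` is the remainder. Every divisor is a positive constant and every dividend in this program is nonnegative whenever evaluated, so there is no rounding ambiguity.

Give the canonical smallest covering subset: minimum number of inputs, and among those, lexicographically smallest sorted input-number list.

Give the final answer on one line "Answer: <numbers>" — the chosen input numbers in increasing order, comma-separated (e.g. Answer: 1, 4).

test 1 (h=-1, q=4, w=8) fires B1->F, B2->F, B4->F, B6->T, B7->T, B8->F, B10->F, B11->T; hits B1=F, B2=F, B4=F, B6=T, B7=T, B8=F, B10=F, B11=T
test 2 (h=-1, q=4, w=7) fires B1->F, B2->F, B4->F, B6->T, B7->T, B8->T, B9->T; hits B1=F, B2=F, B4=F, B6=T, B7=T, B8=T, B9=T
test 3 (h=2, q=7, w=8) fires B1->F, B2->T, B3->F, B4->F, B6->T, B7->F, B8->F, B10->T; hits B1=F, B2=T, B3=F, B4=F, B6=T, B7=F, B8=F, B10=T
test 4 (h=-2, q=4, w=3) fires B1->T, B4->F, B6->T, B7->F, B8->T, B9->T; hits B1=T, B4=F, B6=T, B7=F, B8=T, B9=T
test 5 (h=-1, q=8, w=3) fires B1->T, B4->F, B6->T, B7->T, B8->T, B9->T; hits B1=T, B4=F, B6=T, B7=T, B8=T, B9=T
test 6 (h=-1, q=9, w=2) fires B1->T, B4->F, B6->T, B7->T, B8->T, B9->T; hits B1=T, B4=F, B6=T, B7=T, B8=T, B9=T
test 7 (h=1, q=9, w=4) fires B1->T, B4->F, B6->T, B7->T, B8->T, B9->T; hits B1=T, B4=F, B6=T, B7=T, B8=T, B9=T
test 8 (h=1, q=6, w=6) fires B1->T, B4->F, B6->T, B7->T, B8->T, B9->T; hits B1=T, B4=F, B6=T, B7=T, B8=T, B9=T
test 9 (h=-2, q=4, w=8) fires B1->F, B2->F, B4->F, B6->T, B7->T, B8->F, B10->F, B11->T; hits B1=F, B2=F, B4=F, B6=T, B7=T, B8=F, B10=F, B11=T
pool-wide coverage (15 outcomes): B1=T, B1=F, B2=T, B2=F, B3=F, B4=F, B6=T, B7=T, B7=F, B8=T, B8=F, B9=T, B10=T, B10=F, B11=T
size 1 is not enough: best union over all size-1 subsets is 8/15
size 2 is not enough: best union over all size-2 subsets is 12/15
inputs {1, 3, 4} (size 3) cover everything; no size-3 subset with a lexicographically smaller index list covers all 15

Answer: 1, 3, 4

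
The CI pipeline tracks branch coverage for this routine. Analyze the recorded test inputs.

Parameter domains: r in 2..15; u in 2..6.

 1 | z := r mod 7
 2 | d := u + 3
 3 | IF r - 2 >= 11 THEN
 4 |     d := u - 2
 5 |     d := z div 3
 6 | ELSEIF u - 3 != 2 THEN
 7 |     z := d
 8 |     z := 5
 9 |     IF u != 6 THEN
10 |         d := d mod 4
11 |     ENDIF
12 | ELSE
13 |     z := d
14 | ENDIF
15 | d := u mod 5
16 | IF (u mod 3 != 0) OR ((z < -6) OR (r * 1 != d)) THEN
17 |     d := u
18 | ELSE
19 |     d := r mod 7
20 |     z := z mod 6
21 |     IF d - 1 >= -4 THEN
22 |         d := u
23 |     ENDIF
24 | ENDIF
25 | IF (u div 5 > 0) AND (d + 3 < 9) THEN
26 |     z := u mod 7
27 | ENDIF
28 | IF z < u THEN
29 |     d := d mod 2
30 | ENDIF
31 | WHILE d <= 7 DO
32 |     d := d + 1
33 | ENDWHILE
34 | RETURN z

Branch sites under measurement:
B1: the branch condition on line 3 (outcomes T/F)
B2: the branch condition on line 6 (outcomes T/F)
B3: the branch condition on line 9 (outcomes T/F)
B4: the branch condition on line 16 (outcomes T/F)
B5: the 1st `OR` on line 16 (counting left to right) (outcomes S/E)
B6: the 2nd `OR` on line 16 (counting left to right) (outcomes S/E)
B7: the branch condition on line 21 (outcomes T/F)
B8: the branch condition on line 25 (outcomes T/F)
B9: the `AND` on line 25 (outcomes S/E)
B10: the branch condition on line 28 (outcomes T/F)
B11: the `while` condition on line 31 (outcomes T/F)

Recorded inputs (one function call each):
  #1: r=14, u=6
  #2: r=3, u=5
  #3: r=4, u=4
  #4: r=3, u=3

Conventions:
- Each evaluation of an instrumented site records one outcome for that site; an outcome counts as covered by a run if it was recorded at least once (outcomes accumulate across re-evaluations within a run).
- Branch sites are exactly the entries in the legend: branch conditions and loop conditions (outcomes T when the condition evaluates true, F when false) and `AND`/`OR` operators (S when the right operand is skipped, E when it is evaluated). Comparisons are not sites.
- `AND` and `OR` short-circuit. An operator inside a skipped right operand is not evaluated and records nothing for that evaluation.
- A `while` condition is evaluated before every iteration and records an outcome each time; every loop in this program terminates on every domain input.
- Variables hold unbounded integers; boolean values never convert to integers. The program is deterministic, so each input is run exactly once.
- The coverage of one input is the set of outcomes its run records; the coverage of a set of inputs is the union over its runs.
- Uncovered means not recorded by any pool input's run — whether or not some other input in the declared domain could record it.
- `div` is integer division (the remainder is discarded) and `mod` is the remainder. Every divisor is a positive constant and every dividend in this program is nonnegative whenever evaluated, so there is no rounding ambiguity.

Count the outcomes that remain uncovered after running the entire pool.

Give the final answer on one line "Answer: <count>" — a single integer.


run #1 (r=14, u=6) runs B1->T, B5->E, B6->E, B4->T, B9->E, B8->F, B10->T, B11->T, B11->T, B11->T, B11->T, B11->T, B11->T, B11->T, ...; records B1=T, B4=T, B5=E, B6=E, B8=F, B9=E, B10=T, B11=T, B11=F
run #2 (r=3, u=5) runs B1->F, B2->F, B5->S, B4->T, B9->E, B8->T, B10->F, B11->T, B11->T, B11->T, B11->F; records B1=F, B2=F, B4=T, B5=S, B8=T, B9=E, B10=F, B11=T, B11=F
run #3 (r=4, u=4) runs B1->F, B2->T, B3->T, B5->S, B4->T, B9->S, B8->F, B10->F, B11->T, B11->T, B11->T, B11->T, B11->F; records B1=F, B2=T, B3=T, B4=T, B5=S, B8=F, B9=S, B10=F, B11=T, B11=F
run #4 (r=3, u=3) runs B1->F, B2->T, B3->T, B5->E, B6->E, B4->F, B7->T, B9->S, B8->F, B10->F, B11->T, B11->T, B11->T, B11->T, ...; records B1=F, B2=T, B3=T, B4=F, B5=E, B6=E, B7=T, B8=F, B9=S, B10=F, B11=T, B11=F
union over the pool: B1=T, B1=F, B2=T, B2=F, B3=T, B4=T, B4=F, B5=S, B5=E, B6=E, B7=T, B8=T, B8=F, B9=S, B9=E, B10=T, B10=F, B11=T, B11=F
uncovered (3 of 22): B3=F, B6=S, B7=F
Answer: 3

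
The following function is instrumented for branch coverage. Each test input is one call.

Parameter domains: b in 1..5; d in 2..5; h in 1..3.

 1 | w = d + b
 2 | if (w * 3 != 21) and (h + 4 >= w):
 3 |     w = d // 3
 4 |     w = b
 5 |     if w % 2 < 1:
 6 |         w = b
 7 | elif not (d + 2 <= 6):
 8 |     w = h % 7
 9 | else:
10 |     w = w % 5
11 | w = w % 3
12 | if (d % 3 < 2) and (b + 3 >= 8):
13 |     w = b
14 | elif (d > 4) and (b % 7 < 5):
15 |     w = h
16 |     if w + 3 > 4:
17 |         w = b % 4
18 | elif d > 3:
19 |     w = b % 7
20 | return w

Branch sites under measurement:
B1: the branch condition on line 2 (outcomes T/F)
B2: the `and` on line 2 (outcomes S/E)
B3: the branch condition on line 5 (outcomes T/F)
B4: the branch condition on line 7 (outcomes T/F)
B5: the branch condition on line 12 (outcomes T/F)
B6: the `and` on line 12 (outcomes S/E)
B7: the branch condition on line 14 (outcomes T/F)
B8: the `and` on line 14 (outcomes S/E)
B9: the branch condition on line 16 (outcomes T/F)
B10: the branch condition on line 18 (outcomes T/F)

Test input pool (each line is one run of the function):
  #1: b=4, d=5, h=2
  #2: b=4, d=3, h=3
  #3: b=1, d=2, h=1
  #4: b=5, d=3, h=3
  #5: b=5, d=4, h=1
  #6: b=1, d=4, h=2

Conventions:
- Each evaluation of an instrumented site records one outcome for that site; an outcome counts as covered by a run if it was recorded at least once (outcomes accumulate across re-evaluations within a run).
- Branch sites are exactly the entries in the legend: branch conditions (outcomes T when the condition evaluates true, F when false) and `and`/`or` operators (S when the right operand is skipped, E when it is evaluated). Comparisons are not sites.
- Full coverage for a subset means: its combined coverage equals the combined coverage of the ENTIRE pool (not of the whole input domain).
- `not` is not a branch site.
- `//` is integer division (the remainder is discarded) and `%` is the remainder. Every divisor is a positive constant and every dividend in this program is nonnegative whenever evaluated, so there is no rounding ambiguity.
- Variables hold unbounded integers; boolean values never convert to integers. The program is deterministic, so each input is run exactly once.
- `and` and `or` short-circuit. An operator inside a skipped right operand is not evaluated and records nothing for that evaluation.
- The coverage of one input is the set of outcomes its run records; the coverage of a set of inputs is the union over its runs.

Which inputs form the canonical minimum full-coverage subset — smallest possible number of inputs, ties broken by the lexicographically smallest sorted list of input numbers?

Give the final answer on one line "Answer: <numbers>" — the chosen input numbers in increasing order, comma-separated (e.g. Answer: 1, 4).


input #1 (b=4, d=5, h=2): events B2->E, B1->F, B4->T, B6->S, B5->F, B8->E, B7->T, B9->T; covers B1=F, B2=E, B4=T, B5=F, B6=S, B7=T, B8=E, B9=T
input #2 (b=4, d=3, h=3): events B2->S, B1->F, B4->F, B6->E, B5->F, B8->S, B7->F, B10->F; covers B1=F, B2=S, B4=F, B5=F, B6=E, B7=F, B8=S, B10=F
input #3 (b=1, d=2, h=1): events B2->E, B1->T, B3->F, B6->S, B5->F, B8->S, B7->F, B10->F; covers B1=T, B2=E, B3=F, B5=F, B6=S, B7=F, B8=S, B10=F
input #4 (b=5, d=3, h=3): events B2->E, B1->F, B4->F, B6->E, B5->T; covers B1=F, B2=E, B4=F, B5=T, B6=E
input #5 (b=5, d=4, h=1): events B2->E, B1->F, B4->F, B6->E, B5->T; covers B1=F, B2=E, B4=F, B5=T, B6=E
input #6 (b=1, d=4, h=2): events B2->E, B1->T, B3->F, B6->E, B5->F, B8->S, B7->F, B10->T; covers B1=T, B2=E, B3=F, B5=F, B6=E, B7=F, B8=S, B10=T
union over all inputs: B1=T, B1=F, B2=S, B2=E, B3=F, B4=T, B4=F, B5=T, B5=F, B6=S, B6=E, B7=T, B7=F, B8=S, B8=E, B9=T, B10=T, B10=F (18 outcomes)
checked all size-1 subsets: none covers 18 outcomes (max 8/18)
checked all size-2 subsets: none covers 18 outcomes (max 14/18)
checked all size-3 subsets: none covers 18 outcomes (max 17/18)
inputs {1, 2, 4, 6} (size 4) cover everything; no size-4 subset with a lexicographically smaller index list covers all 18
Answer: 1, 2, 4, 6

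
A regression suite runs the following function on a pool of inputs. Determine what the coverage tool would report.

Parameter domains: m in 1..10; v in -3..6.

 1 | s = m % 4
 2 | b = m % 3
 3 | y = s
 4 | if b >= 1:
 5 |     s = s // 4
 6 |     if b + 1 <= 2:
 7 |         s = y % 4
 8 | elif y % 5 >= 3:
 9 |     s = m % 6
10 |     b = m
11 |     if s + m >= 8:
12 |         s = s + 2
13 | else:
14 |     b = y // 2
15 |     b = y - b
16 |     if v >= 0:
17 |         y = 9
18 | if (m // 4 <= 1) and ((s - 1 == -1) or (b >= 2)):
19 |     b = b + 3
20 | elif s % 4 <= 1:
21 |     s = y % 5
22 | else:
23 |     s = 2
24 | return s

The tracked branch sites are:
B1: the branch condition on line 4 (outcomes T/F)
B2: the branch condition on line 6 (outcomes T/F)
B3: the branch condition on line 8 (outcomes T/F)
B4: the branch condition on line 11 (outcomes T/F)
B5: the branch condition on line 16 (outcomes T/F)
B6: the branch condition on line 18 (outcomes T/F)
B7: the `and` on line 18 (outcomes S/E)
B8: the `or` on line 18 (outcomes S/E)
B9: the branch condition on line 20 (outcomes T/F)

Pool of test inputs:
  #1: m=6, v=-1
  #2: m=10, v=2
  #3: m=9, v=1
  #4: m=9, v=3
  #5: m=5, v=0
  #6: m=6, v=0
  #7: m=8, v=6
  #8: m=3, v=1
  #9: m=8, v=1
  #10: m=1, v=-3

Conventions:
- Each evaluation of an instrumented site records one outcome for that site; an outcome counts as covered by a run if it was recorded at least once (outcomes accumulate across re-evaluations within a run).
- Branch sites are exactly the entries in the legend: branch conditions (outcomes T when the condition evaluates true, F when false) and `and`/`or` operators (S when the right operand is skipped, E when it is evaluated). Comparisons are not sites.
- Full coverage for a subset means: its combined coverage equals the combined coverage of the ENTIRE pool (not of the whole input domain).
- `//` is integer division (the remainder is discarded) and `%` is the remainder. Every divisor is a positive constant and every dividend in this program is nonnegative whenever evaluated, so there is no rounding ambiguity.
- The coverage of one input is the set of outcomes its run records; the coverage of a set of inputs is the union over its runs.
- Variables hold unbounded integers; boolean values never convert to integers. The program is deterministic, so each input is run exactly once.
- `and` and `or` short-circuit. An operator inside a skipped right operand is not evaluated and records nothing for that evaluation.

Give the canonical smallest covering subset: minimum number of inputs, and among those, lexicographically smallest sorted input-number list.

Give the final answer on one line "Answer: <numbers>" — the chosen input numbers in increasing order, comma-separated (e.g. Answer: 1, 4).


input #1 (m=6, v=-1): events B1->F, B3->F, B5->F, B7->E, B8->E, B6->F, B9->F; covers B1=F, B3=F, B5=F, B6=F, B7=E, B8=E, B9=F
input #2 (m=10, v=2): events B1->T, B2->T, B7->S, B6->F, B9->F; covers B1=T, B2=T, B6=F, B7=S, B9=F
input #3 (m=9, v=1): events B1->F, B3->F, B5->T, B7->S, B6->F, B9->T; covers B1=F, B3=F, B5=T, B6=F, B7=S, B9=T
input #4 (m=9, v=3): events B1->F, B3->F, B5->T, B7->S, B6->F, B9->T; covers B1=F, B3=F, B5=T, B6=F, B7=S, B9=T
input #5 (m=5, v=0): events B1->T, B2->F, B7->E, B8->S, B6->T; covers B1=T, B2=F, B6=T, B7=E, B8=S
input #6 (m=6, v=0): events B1->F, B3->F, B5->T, B7->E, B8->E, B6->F, B9->F; covers B1=F, B3=F, B5=T, B6=F, B7=E, B8=E, B9=F
input #7 (m=8, v=6): events B1->T, B2->F, B7->S, B6->F, B9->T; covers B1=T, B2=F, B6=F, B7=S, B9=T
input #8 (m=3, v=1): events B1->F, B3->T, B4->F, B7->E, B8->E, B6->T; covers B1=F, B3=T, B4=F, B6=T, B7=E, B8=E
input #9 (m=8, v=1): events B1->T, B2->F, B7->S, B6->F, B9->T; covers B1=T, B2=F, B6=F, B7=S, B9=T
input #10 (m=1, v=-3): events B1->T, B2->T, B7->E, B8->E, B6->F, B9->T; covers B1=T, B2=T, B6=F, B7=E, B8=E, B9=T
the full pool covers 17 outcomes: B1=T, B1=F, B2=T, B2=F, B3=T, B3=F, B4=F, B5=T, B5=F, B6=T, B6=F, B7=S, B7=E, B8=S, B8=E, B9=T, B9=F
size 1 is not enough: best union over all size-1 subsets is 7/17
size 2 is not enough: best union over all size-2 subsets is 11/17
size 3 is not enough: best union over all size-3 subsets is 14/17
size 4 is not enough: best union over all size-4 subsets is 16/17
inputs {1, 2, 3, 5, 8} (size 5) cover everything; no size-5 subset with a lexicographically smaller index list covers all 17
Answer: 1, 2, 3, 5, 8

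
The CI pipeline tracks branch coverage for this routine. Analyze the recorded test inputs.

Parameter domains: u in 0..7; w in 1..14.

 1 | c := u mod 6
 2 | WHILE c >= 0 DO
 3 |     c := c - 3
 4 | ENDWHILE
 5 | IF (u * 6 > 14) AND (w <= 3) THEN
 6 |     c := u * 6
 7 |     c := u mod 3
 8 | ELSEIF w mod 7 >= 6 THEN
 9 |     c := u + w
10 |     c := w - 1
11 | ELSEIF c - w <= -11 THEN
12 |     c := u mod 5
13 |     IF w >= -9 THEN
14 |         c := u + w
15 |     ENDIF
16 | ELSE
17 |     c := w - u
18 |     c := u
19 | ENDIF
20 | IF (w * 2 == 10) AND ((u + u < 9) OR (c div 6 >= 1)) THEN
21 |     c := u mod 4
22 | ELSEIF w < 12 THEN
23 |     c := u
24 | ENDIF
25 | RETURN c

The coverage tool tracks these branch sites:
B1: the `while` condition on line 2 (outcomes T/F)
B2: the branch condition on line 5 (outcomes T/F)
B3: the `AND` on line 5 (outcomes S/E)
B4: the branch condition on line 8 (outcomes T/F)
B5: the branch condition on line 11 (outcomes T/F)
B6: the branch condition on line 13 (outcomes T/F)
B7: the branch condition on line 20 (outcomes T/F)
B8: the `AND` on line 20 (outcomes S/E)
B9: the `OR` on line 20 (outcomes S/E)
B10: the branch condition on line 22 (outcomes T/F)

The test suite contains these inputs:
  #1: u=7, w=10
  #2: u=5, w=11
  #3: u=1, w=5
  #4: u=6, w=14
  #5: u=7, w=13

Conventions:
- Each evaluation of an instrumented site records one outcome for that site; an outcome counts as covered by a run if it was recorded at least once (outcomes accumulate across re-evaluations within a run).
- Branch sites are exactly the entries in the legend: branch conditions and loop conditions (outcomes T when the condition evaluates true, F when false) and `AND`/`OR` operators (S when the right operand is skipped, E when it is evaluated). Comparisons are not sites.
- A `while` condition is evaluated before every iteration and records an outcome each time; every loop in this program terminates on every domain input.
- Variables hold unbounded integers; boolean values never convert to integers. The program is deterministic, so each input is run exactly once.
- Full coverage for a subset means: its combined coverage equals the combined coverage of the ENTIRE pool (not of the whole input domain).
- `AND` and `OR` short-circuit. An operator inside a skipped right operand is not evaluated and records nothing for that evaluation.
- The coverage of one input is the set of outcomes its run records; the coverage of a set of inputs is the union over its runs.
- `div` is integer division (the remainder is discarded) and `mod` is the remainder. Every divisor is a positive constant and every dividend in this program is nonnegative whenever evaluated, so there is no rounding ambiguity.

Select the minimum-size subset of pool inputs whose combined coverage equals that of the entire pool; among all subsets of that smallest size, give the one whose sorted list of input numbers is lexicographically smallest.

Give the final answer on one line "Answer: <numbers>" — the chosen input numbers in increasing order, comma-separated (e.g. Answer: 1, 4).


input #1, u=7, w=10: events B1->T, B1->F, B3->E, B2->F, B4->F, B5->T, B6->T, B8->S, B7->F, B10->T; outcomes B1=T, B1=F, B2=F, B3=E, B4=F, B5=T, B6=T, B7=F, B8=S, B10=T
input #2, u=5, w=11: events B1->T, B1->T, B1->F, B3->E, B2->F, B4->F, B5->T, B6->T, B8->S, B7->F, B10->T; outcomes B1=T, B1=F, B2=F, B3=E, B4=F, B5=T, B6=T, B7=F, B8=S, B10=T
input #3, u=1, w=5: events B1->T, B1->F, B3->S, B2->F, B4->F, B5->F, B8->E, B9->S, B7->T; outcomes B1=T, B1=F, B2=F, B3=S, B4=F, B5=F, B7=T, B8=E, B9=S
input #4, u=6, w=14: events B1->T, B1->F, B3->E, B2->F, B4->F, B5->T, B6->T, B8->S, B7->F, B10->F; outcomes B1=T, B1=F, B2=F, B3=E, B4=F, B5=T, B6=T, B7=F, B8=S, B10=F
input #5, u=7, w=13: events B1->T, B1->F, B3->E, B2->F, B4->T, B8->S, B7->F, B10->F; outcomes B1=T, B1=F, B2=F, B3=E, B4=T, B7=F, B8=S, B10=F
the full pool covers 17 outcomes: B1=T, B1=F, B2=F, B3=S, B3=E, B4=T, B4=F, B5=T, B5=F, B6=T, B7=T, B7=F, B8=S, B8=E, B9=S, B10=T, B10=F
size 1 is not enough: best union over all size-1 subsets is 10/17
size 2 is not enough: best union over all size-2 subsets is 15/17
at size 3, {1, 3, 5} reaches all 17 outcomes; every lexicographically earlier size-3 subset fails
Answer: 1, 3, 5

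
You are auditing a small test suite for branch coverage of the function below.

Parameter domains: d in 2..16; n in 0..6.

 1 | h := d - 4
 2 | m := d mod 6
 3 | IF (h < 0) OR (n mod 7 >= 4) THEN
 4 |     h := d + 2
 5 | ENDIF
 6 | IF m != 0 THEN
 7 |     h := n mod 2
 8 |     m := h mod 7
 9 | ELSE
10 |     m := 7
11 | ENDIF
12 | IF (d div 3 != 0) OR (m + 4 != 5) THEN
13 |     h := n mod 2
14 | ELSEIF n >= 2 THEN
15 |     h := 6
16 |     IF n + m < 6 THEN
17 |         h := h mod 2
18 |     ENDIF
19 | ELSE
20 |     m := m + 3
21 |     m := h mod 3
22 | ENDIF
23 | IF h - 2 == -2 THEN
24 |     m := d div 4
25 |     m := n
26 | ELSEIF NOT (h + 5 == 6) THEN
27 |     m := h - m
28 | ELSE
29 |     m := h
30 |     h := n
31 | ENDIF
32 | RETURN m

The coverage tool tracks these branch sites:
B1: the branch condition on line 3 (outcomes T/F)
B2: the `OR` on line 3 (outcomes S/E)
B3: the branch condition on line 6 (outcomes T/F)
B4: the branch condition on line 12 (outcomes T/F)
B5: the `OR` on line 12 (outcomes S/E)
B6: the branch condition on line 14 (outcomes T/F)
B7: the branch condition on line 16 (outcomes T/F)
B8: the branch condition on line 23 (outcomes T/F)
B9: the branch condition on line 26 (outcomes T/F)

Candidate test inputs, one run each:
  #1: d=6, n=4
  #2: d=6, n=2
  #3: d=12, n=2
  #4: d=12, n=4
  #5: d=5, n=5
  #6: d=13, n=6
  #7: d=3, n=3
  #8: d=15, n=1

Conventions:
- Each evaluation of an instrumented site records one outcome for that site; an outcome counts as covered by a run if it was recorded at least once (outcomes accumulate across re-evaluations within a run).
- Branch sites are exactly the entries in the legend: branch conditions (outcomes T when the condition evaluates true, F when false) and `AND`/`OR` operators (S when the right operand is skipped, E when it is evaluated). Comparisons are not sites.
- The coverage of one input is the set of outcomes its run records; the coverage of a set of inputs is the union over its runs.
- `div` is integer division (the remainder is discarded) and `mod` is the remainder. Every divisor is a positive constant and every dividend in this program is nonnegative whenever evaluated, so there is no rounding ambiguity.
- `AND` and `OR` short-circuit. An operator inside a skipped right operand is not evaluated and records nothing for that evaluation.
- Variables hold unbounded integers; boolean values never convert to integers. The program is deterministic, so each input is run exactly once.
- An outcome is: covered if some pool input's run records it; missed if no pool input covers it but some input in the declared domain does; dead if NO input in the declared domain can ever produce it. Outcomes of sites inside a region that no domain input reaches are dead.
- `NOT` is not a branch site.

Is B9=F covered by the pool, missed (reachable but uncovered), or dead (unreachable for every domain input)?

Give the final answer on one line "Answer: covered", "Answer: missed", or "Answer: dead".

B9=F is recorded by pool input(s) 5, 7, 8 -> covered

Answer: covered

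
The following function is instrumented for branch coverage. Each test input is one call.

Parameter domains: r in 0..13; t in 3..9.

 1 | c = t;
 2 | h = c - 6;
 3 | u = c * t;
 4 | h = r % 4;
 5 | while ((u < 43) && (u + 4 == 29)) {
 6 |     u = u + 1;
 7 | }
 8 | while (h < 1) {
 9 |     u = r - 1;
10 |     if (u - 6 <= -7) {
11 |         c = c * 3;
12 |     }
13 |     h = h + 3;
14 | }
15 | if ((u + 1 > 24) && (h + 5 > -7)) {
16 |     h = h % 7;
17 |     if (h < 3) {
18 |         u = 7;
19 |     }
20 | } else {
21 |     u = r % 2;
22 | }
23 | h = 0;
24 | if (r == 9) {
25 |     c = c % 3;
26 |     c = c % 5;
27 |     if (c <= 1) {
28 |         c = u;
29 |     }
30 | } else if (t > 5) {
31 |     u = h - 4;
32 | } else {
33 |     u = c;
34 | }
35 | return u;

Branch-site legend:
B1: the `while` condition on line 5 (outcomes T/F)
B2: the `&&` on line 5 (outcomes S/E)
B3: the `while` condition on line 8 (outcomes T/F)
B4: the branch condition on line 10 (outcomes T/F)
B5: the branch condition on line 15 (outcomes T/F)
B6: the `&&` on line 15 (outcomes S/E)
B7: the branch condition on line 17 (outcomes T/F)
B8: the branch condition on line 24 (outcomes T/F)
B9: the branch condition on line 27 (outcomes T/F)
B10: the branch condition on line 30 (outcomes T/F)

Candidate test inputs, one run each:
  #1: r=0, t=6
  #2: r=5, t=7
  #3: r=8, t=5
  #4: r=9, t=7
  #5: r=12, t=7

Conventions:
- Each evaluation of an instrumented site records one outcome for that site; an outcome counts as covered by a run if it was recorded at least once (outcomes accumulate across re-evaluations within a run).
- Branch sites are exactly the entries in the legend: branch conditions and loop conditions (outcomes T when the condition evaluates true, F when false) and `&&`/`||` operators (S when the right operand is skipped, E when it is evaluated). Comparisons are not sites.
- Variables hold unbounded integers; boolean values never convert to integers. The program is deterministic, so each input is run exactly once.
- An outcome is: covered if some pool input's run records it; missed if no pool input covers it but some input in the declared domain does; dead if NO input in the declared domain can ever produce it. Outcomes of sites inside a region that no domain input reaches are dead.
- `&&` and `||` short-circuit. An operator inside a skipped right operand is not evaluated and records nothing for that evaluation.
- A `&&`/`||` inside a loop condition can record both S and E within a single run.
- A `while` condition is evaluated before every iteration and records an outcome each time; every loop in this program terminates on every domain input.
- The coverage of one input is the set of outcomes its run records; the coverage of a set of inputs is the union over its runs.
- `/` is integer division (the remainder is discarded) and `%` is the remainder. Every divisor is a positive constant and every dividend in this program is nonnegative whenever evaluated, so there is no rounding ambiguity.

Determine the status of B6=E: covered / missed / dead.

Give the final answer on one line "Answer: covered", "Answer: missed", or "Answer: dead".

B6=E is recorded by pool input(s) 2, 4 -> covered

Answer: covered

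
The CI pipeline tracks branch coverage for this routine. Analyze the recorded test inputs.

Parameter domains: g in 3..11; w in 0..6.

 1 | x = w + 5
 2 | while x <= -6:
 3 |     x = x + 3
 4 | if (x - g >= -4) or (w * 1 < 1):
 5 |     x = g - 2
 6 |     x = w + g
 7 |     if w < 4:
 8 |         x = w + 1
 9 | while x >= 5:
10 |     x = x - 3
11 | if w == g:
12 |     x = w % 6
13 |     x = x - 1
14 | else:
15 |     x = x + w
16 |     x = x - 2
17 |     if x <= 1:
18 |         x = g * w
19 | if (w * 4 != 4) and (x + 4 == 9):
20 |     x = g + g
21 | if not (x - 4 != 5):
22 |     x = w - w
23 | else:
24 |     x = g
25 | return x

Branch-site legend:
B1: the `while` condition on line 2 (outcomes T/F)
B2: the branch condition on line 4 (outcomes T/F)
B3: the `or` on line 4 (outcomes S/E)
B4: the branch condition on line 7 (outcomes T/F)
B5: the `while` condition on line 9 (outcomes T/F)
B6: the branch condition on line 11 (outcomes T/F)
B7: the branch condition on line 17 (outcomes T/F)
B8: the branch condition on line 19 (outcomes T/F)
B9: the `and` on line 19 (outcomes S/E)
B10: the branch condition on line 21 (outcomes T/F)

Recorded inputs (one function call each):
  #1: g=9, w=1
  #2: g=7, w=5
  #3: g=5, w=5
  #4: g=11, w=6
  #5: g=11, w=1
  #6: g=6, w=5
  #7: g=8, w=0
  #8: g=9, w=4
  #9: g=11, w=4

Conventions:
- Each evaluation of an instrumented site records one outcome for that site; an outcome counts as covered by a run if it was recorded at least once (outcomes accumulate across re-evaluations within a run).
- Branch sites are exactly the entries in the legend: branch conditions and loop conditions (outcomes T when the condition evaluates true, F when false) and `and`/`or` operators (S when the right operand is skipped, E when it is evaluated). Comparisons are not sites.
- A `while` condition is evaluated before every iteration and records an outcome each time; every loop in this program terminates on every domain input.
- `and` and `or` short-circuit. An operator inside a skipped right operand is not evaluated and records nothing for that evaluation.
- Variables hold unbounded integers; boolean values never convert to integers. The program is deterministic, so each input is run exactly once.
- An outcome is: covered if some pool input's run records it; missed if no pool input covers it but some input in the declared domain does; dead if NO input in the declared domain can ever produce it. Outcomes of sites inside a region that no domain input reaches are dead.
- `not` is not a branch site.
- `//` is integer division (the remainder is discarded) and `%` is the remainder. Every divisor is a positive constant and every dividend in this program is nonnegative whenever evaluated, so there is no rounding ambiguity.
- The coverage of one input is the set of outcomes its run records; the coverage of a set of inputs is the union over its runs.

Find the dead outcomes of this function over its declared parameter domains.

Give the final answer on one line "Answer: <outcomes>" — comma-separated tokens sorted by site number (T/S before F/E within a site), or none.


exhaustive pass over the 63-input domain:
  B1=T: unreachable across the whole domain -> dead
  reachable outcomes have witnesses, e.g. B1=F (e.g. g=3, w=0), B2=T (e.g. g=3, w=0), B2=F (e.g. g=11, w=1), B3=S (e.g. g=3, w=0)
Answer: B1=T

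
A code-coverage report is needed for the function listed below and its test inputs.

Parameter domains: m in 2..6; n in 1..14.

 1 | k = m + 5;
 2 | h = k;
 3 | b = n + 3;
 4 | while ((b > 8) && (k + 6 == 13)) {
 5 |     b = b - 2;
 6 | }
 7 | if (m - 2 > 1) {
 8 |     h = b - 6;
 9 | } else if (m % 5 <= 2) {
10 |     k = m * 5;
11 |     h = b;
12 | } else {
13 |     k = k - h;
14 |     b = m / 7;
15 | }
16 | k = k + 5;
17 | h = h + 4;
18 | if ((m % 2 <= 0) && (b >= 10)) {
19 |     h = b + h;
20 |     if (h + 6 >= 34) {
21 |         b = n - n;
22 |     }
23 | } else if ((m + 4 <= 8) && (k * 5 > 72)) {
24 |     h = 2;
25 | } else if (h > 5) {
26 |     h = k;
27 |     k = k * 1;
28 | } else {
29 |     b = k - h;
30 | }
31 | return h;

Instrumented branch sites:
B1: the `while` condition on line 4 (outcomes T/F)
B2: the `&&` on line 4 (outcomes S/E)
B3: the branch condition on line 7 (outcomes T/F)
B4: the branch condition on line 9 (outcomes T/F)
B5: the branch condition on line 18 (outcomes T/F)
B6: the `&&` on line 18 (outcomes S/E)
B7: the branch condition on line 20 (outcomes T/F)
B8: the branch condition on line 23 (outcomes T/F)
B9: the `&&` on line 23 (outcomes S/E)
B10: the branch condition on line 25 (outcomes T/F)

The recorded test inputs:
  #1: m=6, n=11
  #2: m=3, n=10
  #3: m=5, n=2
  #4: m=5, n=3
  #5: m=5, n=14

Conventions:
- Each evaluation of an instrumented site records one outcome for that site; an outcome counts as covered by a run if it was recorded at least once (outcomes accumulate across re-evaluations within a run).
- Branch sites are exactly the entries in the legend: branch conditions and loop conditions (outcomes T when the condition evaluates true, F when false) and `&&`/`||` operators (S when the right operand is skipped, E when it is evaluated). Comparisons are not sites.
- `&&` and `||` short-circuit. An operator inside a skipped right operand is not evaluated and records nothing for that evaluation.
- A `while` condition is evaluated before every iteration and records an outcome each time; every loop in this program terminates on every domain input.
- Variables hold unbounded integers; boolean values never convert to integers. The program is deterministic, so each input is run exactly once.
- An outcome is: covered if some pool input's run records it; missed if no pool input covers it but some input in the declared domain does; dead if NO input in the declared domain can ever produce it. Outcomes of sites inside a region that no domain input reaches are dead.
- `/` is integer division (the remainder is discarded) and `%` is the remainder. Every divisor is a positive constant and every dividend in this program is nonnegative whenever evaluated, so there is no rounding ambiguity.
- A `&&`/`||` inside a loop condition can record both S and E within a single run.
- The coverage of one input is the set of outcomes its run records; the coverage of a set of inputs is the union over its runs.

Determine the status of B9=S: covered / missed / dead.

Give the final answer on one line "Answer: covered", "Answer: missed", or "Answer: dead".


B9=S is recorded by pool input(s) 3, 4, 5 -> covered
Answer: covered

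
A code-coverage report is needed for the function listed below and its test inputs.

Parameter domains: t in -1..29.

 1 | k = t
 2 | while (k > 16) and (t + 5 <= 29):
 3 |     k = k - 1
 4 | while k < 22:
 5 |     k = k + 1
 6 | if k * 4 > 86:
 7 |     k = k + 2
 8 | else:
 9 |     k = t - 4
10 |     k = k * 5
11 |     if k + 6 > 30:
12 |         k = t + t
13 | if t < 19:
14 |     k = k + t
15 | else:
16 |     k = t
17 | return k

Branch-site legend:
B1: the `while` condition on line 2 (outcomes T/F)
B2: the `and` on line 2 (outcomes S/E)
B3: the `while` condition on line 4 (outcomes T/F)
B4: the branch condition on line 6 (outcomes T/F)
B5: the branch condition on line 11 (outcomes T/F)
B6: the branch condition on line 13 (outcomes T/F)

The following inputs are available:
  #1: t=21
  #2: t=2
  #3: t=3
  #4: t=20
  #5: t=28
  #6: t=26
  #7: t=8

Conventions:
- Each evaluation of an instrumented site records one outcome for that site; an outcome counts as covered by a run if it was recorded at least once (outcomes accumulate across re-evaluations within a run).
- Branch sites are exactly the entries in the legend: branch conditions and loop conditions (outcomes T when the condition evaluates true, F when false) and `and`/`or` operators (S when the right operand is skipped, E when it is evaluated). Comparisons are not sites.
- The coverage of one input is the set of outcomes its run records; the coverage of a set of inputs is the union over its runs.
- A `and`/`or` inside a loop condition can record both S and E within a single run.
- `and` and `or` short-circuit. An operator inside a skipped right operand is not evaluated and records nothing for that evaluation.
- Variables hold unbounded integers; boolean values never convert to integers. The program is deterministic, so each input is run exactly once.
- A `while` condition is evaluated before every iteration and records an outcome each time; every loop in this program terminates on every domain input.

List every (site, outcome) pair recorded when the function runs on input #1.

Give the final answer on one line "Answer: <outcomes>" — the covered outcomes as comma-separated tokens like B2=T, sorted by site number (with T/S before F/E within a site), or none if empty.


Event log for input #1 (t=21):
  B2->E, B1->T, B2->E, B1->T, B2->E, B1->T, B2->E, B1->T, B2->E, B1->T
  B2->S, B1->F, B3->T, B3->T, B3->T, B3->T, B3->T, B3->T, B3->F, B4->T
  B6->F
deduplicating events, the covered set is: B1=T, B1=F, B2=S, B2=E, B3=T, B3=F, B4=T, B6=F
Answer: B1=T, B1=F, B2=S, B2=E, B3=T, B3=F, B4=T, B6=F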